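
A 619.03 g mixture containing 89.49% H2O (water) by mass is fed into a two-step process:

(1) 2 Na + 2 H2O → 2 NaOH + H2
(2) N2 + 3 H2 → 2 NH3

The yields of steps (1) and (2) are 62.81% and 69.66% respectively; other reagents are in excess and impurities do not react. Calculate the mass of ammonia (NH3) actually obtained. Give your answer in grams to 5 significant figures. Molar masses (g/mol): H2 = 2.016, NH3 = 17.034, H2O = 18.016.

76.390 g

Pure H2O = 619.03 × 0.8949 = 553.970 g.
n(H2O) = 553.970 / 18.016 = 30.7488 mol.
Step 1 (H2O:H2 = 2:1): theoretical n(H2) = 15.3744 mol; at 62.81% yield, n(H2) = 9.65665 mol.
Step 2 (H2:NH3 = 3:2): theoretical n(NH3) = 6.43777 mol, so theoretical mass = 6.43777 × 17.034 = 109.661 g.
At 69.66% yield, actual mass of NH3 = 109.661 × 0.6966 = 76.3898 g.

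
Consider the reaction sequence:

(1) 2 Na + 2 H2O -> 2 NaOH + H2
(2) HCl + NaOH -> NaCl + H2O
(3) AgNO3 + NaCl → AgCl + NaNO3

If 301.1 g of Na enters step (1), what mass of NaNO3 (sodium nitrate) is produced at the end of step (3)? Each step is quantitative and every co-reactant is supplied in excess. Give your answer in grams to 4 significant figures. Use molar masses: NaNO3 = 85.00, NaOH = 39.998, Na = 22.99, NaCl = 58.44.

1113 g

n(Na) = 301.1 / 22.99 = 13.097 mol.
Reaction (1): Na→NaOH ratio 2:2 ⇒ n(NaOH) = 13.097 mol.
Reaction (2): NaOH→NaCl ratio 1:1 ⇒ n(NaCl) = 13.097 mol.
Reaction (3): NaCl→NaNO3 ratio 1:1 ⇒ n(NaNO3) = 13.097 mol.
Mass of NaNO3 = 13.097 × 85.00 = 1113.2 g.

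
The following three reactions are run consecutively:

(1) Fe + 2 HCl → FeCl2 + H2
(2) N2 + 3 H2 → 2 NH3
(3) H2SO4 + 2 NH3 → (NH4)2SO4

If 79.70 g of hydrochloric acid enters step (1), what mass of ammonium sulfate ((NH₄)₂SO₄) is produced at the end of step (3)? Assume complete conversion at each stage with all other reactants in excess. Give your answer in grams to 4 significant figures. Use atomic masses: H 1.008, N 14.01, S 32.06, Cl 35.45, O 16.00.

M(HCl) = 1.008 + 35.45 = 36.458 g/mol.
M((NH4)2SO4) = 2(14.01) + 8(1.008) + 32.06 + 4(16.00) = 132.144 g/mol.
n(HCl) = 79.70 / 36.458 = 2.1861 mol.
Reaction (1): HCl→H2 ratio 2:1 ⇒ n(H2) = 1.0930 mol.
Reaction (2): H2→NH3 ratio 3:2 ⇒ n(NH3) = 0.72869 mol.
Reaction (3): NH3→(NH4)2SO4 ratio 2:1 ⇒ n((NH4)2SO4) = 0.36435 mol.
Mass of (NH4)2SO4 = 0.36435 × 132.144 = 48.146 g.

48.15 g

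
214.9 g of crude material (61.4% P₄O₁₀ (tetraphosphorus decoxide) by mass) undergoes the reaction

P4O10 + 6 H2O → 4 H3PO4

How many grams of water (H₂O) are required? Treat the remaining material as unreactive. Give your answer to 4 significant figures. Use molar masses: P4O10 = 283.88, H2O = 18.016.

Mass of pure P4O10 = 214.9 g × 0.614 = 131.95 g.
n(P4O10) = 131.95 g / 283.88 g/mol = 0.46480 mol.
From the equation the P4O10:H2O mole ratio is 1:6, so n(H2O) = 0.46480 × 6/1 = 2.7888 mol.
Mass of H2O = 2.7888 mol × 18.016 g/mol = 50.243 g.

50.24 g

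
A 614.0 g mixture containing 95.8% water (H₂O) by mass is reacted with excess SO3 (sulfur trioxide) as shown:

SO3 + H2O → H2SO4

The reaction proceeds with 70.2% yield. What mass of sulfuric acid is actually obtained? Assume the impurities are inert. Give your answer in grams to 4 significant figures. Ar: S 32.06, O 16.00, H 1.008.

Pure H2O available = 614.0 g × 0.958 = 588.21 g.
M(H2O) = 2(1.008) + 16.00 = 18.016 g/mol.
M(H2SO4) = 2(1.008) + 32.06 + 4(16.00) = 98.076 g/mol.
n(H2O) = 588.21 g / 18.016 g/mol = 32.649 mol.
From the equation the H2O:H2SO4 mole ratio is 1:1, so n(H2SO4) = 32.649 × 1/1 = 32.649 mol.
Mass of H2SO4 = 32.649 mol × 98.076 g/mol = 3202.1 g.
Actual mass collected = 3202.1 g × 0.702 = 2247.9 g.

2248 g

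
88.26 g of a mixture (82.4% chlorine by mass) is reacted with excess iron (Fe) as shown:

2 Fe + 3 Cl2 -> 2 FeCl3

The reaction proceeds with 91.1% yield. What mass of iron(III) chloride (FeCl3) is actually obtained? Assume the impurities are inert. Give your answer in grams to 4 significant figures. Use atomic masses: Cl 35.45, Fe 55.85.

Pure Cl2 available = 88.26 g × 0.824 = 72.726 g.
M(Cl2) = 2(35.45) = 70.90 g/mol.
M(FeCl3) = 55.85 + 3(35.45) = 162.20 g/mol.
n(Cl2) = 72.726 g / 70.90 g/mol = 1.0258 mol.
From the equation the Cl2:FeCl3 mole ratio is 3:2, so n(FeCl3) = 1.0258 × 2/3 = 0.68384 mol.
Mass of FeCl3 = 0.68384 mol × 162.20 g/mol = 110.92 g.
Actual mass collected = 110.92 g × 0.911 = 101.05 g.

101.0 g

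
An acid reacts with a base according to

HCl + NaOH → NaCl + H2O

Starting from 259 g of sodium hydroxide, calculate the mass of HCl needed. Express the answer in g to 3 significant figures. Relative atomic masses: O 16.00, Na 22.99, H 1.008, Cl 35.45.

M(NaOH) = 22.99 + 16.00 + 1.008 = 39.998 g/mol.
M(HCl) = 1.008 + 35.45 = 36.458 g/mol.
n(NaOH) = 259.0 g / 39.998 g/mol = 6.475 mol.
From the equation the NaOH:HCl mole ratio is 1:1, so n(HCl) = 6.475 × 1/1 = 6.475 mol.
Mass of HCl = 6.475 mol × 36.458 g/mol = 236.1 g.

236 g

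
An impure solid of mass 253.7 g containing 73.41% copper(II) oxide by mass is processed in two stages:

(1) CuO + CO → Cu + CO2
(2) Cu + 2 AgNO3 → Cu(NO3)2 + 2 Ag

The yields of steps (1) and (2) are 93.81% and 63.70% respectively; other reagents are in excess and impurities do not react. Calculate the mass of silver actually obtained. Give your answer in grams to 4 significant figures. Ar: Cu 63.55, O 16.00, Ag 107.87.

301.8 g

Pure CuO = 253.7 × 0.7341 = 186.24 g.
M(CuO) = 63.55 + 16.00 = 79.55 g/mol.
M(Ag) = 107.87 g/mol.
n(CuO) = 186.24 / 79.55 = 2.3412 mol.
Step 1 (CuO:Cu = 1:1): theoretical n(Cu) = 2.3412 mol; at 93.81% yield, n(Cu) = 2.1963 mol.
Step 2 (Cu:Ag = 1:2): theoretical n(Ag) = 4.3925 mol, so theoretical mass = 4.3925 × 107.87 = 473.82 g.
At 63.70% yield, actual mass of Ag = 473.82 × 0.6370 = 301.82 g.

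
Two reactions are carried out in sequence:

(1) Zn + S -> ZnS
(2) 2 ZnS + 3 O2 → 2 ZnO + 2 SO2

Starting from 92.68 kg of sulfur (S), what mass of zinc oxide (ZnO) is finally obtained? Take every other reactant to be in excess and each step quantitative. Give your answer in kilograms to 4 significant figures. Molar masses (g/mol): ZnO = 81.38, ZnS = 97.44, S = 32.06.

92.68 kg = 92680 g.
n(S) = 92680 / 32.06 = 2890.8 mol.
Step 1 gives a 1:1 ratio of S to ZnS, so n(ZnS) = 2890.8 mol.
In step 2 the ZnS:ZnO ratio is 2:2, so n(ZnO) = 2890.8 mol.
Mass of ZnO = 2890.8 × 81.38 = 235260 g = 235.3 kg.

235.3 kg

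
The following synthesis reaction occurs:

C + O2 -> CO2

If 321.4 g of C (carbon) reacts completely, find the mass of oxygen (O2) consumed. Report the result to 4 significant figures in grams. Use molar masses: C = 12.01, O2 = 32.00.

856.4 g

n(C) = 321.40 g / 12.01 g/mol = 26.761 mol.
From the equation the C:O2 mole ratio is 1:1, so n(O2) = 26.761 × 1/1 = 26.761 mol.
Mass of O2 = 26.761 mol × 32.00 g/mol = 856.35 g.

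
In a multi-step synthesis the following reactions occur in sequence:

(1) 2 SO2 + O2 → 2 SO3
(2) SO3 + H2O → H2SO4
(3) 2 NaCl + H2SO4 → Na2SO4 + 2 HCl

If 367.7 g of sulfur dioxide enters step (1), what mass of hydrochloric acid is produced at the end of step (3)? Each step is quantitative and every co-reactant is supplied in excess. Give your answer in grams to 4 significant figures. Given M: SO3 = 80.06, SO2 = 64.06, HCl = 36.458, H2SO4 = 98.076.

n(SO2) = 367.7 / 64.06 = 5.7399 mol.
Reaction (1): SO2→SO3 ratio 2:2 ⇒ n(SO3) = 5.7399 mol.
Reaction (2): SO3→H2SO4 ratio 1:1 ⇒ n(H2SO4) = 5.7399 mol.
Reaction (3): H2SO4→HCl ratio 1:2 ⇒ n(HCl) = 11.480 mol.
Mass of HCl = 11.480 × 36.458 = 418.53 g.

418.5 g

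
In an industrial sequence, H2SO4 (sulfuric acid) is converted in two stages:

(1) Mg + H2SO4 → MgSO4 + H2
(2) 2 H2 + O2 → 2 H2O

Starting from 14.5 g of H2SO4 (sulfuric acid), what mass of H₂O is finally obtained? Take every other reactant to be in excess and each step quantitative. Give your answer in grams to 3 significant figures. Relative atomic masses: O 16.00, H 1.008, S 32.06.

M(H2SO4) = 2(1.008) + 32.06 + 4(16.00) = 98.076 g/mol.
M(H2O) = 2(1.008) + 16.00 = 18.016 g/mol.
n(H2SO4) = 14.50 / 98.076 = 0.1478 mol.
Step 1 gives a 1:1 ratio of H2SO4 to H2, so n(H2) = 0.1478 mol.
In step 2 the H2:H2O ratio is 2:2, so n(H2O) = 0.1478 mol.
Mass of H2O = 0.1478 × 18.016 = 2.664 g.

2.66 g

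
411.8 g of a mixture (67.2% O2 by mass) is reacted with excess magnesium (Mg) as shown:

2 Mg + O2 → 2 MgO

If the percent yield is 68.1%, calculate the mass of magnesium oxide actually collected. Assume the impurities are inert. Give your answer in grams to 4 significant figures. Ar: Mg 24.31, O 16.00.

474.8 g

Pure O2 available = 411.8 g × 0.672 = 276.73 g.
M(O2) = 2(16.00) = 32.00 g/mol.
M(MgO) = 24.31 + 16.00 = 40.31 g/mol.
n(O2) = 276.73 g / 32.00 g/mol = 8.6478 mol.
From the equation the O2:MgO mole ratio is 1:2, so n(MgO) = 8.6478 × 2/1 = 17.296 mol.
Mass of MgO = 17.296 mol × 40.31 g/mol = 697.19 g.
Actual mass collected = 697.19 g × 0.681 = 474.78 g.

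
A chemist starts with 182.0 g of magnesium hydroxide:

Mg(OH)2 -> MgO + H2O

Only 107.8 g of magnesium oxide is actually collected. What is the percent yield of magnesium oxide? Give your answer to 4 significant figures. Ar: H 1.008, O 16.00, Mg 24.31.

M(Mg(OH)2) = 24.31 + 2(16.00) + 2(1.008) = 58.326 g/mol.
M(MgO) = 24.31 + 16.00 = 40.31 g/mol.
n(Mg(OH)2) = 182.00 g / 58.326 g/mol = 3.1204 mol.
From the equation the Mg(OH)2:MgO mole ratio is 1:1, so n(MgO) = 3.1204 × 1/1 = 3.1204 mol.
Mass of MgO = 3.1204 mol × 40.31 g/mol = 125.78 g.
This is the theoretical yield. Percent yield = 107.8 g / 125.78 g × 100% = 85.703%.

85.70 %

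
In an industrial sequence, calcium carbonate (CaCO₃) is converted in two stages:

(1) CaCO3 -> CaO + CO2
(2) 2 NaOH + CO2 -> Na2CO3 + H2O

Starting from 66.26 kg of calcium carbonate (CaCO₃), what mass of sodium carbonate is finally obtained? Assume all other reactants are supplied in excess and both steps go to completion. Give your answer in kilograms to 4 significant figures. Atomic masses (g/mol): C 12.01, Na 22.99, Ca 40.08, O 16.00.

M(CaCO3) = 40.08 + 12.01 + 3(16.00) = 100.09 g/mol.
M(Na2CO3) = 2(22.99) + 12.01 + 3(16.00) = 105.99 g/mol.
66.26 kg = 66260 g.
n(CaCO3) = 66260 / 100.09 = 662.00 mol.
Step 1 gives a 1:1 ratio of CaCO3 to CO2, so n(CO2) = 662.00 mol.
In step 2 the CO2:Na2CO3 ratio is 1:1, so n(Na2CO3) = 662.00 mol.
Mass of Na2CO3 = 662.00 × 105.99 = 70166 g = 70.17 kg.

70.17 kg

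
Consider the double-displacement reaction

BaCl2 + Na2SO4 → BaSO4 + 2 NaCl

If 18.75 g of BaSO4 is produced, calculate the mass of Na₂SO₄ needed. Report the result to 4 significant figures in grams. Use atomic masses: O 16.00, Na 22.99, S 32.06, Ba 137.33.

M(BaSO4) = 137.33 + 32.06 + 4(16.00) = 233.39 g/mol.
M(Na2SO4) = 2(22.99) + 32.06 + 4(16.00) = 142.04 g/mol.
n(BaSO4) = 18.750 g / 233.39 g/mol = 0.080338 mol.
From the equation the BaSO4:Na2SO4 mole ratio is 1:1, so n(Na2SO4) = 0.080338 × 1/1 = 0.080338 mol.
Mass of Na2SO4 = 0.080338 mol × 142.04 g/mol = 11.411 g.

11.41 g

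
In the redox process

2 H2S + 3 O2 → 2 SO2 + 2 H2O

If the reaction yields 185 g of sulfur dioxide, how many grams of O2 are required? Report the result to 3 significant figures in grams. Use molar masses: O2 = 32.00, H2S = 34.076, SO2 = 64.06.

139 g

n(SO2) = 185.0 g / 64.06 g/mol = 2.888 mol.
From the equation the SO2:O2 mole ratio is 2:3, so n(O2) = 2.888 × 3/2 = 4.332 mol.
Mass of O2 = 4.332 mol × 32.00 g/mol = 138.6 g.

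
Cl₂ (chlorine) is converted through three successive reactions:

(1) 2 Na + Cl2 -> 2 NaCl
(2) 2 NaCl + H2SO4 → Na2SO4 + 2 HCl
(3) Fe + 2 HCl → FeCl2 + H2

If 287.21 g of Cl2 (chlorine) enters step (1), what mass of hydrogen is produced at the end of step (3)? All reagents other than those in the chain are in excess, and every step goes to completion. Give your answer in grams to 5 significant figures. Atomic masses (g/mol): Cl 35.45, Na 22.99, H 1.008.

8.1666 g

M(Cl2) = 2(35.45) = 70.90 g/mol.
M(H2) = 2(1.008) = 2.016 g/mol.
n(Cl2) = 287.21 / 70.90 = 4.05092 mol.
Reaction (1): Cl2→NaCl ratio 1:2 ⇒ n(NaCl) = 8.10183 mol.
Reaction (2): NaCl→HCl ratio 2:2 ⇒ n(HCl) = 8.10183 mol.
Reaction (3): HCl→H2 ratio 2:1 ⇒ n(H2) = 4.05092 mol.
Mass of H2 = 4.05092 × 2.016 = 8.16665 g.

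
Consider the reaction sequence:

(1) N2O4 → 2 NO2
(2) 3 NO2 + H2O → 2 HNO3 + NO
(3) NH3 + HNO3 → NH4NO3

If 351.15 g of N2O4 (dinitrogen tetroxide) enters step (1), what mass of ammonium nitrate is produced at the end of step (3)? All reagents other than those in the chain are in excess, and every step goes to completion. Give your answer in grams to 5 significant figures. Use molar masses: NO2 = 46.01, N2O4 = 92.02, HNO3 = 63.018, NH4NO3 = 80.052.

n(N2O4) = 351.15 / 92.02 = 3.81602 mol.
Reaction (1): N2O4→NO2 ratio 1:2 ⇒ n(NO2) = 7.63204 mol.
Reaction (2): NO2→HNO3 ratio 3:2 ⇒ n(HNO3) = 5.08802 mol.
Reaction (3): HNO3→NH4NO3 ratio 1:1 ⇒ n(NH4NO3) = 5.08802 mol.
Mass of NH4NO3 = 5.08802 × 80.052 = 407.307 g.

407.31 g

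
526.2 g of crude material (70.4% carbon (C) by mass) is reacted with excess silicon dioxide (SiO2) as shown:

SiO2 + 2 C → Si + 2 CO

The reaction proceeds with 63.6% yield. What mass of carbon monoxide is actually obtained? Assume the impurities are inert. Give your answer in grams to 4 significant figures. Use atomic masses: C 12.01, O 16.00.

549.5 g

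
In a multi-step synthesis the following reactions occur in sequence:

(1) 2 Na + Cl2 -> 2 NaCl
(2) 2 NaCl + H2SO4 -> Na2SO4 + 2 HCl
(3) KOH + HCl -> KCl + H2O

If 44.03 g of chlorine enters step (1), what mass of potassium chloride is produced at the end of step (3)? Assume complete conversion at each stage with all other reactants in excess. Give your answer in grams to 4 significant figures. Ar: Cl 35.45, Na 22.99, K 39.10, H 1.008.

M(Cl2) = 2(35.45) = 70.90 g/mol.
M(KCl) = 39.10 + 35.45 = 74.55 g/mol.
n(Cl2) = 44.03 / 70.90 = 0.62102 mol.
Reaction (1): Cl2→NaCl ratio 1:2 ⇒ n(NaCl) = 1.2420 mol.
Reaction (2): NaCl→HCl ratio 2:2 ⇒ n(HCl) = 1.2420 mol.
Reaction (3): HCl→KCl ratio 1:1 ⇒ n(KCl) = 1.2420 mol.
Mass of KCl = 1.2420 × 74.55 = 92.593 g.

92.59 g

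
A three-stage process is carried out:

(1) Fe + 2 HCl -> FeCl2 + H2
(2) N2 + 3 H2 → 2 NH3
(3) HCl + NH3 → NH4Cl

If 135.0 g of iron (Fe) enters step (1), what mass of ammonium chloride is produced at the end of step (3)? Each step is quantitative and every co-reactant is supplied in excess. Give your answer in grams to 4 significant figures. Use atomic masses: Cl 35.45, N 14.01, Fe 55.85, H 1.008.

M(Fe) = 55.85 g/mol.
M(NH4Cl) = 14.01 + 4(1.008) + 35.45 = 53.492 g/mol.
n(Fe) = 135.0 / 55.85 = 2.4172 mol.
Reaction (1): Fe→H2 ratio 1:1 ⇒ n(H2) = 2.4172 mol.
Reaction (2): H2→NH3 ratio 3:2 ⇒ n(NH3) = 1.6115 mol.
Reaction (3): NH3→NH4Cl ratio 1:1 ⇒ n(NH4Cl) = 1.6115 mol.
Mass of NH4Cl = 1.6115 × 53.492 = 86.200 g.

86.20 g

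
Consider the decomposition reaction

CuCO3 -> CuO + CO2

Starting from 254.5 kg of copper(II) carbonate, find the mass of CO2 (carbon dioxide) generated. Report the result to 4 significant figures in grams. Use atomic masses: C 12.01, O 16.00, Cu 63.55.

M(CuCO3) = 63.55 + 12.01 + 3(16.00) = 123.56 g/mol.
M(CO2) = 12.01 + 2(16.00) = 44.01 g/mol.
Convert: 254.5 kg = 254500 g.
n(CuCO3) = 254500 g / 123.56 g/mol = 2059.7 mol.
From the equation the CuCO3:CO2 mole ratio is 1:1, so n(CO2) = 2059.7 × 1/1 = 2059.7 mol.
Mass of CO2 = 2059.7 mol × 44.01 g/mol = 90649 g.

90650 g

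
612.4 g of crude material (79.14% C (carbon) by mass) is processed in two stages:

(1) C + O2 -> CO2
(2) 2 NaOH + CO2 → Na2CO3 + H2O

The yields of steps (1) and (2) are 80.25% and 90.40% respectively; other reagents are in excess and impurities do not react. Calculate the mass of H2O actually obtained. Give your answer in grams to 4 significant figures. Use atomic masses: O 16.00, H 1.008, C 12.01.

527.4 g

Pure C = 612.4 × 0.7914 = 484.65 g.
M(C) = 12.01 g/mol.
M(H2O) = 2(1.008) + 16.00 = 18.016 g/mol.
n(C) = 484.65 / 12.01 = 40.354 mol.
Step 1 (C:CO2 = 1:1): theoretical n(CO2) = 40.354 mol; at 80.25% yield, n(CO2) = 32.384 mol.
Step 2 (CO2:H2O = 1:1): theoretical n(H2O) = 32.384 mol, so theoretical mass = 32.384 × 18.016 = 583.43 g.
At 90.40% yield, actual mass of H2O = 583.43 × 0.9040 = 527.42 g.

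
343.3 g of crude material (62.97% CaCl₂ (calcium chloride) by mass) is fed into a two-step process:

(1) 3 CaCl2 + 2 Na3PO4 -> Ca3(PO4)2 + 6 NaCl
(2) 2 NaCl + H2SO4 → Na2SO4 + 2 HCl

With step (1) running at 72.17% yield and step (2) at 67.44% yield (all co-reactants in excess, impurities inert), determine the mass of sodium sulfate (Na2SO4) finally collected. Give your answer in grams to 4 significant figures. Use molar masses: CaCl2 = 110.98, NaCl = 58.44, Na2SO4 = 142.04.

134.7 g

Pure CaCl2 = 343.3 × 0.6297 = 216.18 g.
n(CaCl2) = 216.18 / 110.98 = 1.9479 mol.
Step 1 (CaCl2:NaCl = 3:6): theoretical n(NaCl) = 3.8958 mol; at 72.17% yield, n(NaCl) = 2.8116 mol.
Step 2 (NaCl:Na2SO4 = 2:1): theoretical n(Na2SO4) = 1.4058 mol, so theoretical mass = 1.4058 × 142.04 = 199.68 g.
At 67.44% yield, actual mass of Na2SO4 = 199.68 × 0.6744 = 134.66 g.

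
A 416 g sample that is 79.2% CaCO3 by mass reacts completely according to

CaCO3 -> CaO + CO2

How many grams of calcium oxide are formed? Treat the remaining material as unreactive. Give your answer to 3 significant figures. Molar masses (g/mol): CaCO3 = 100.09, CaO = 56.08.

Mass of pure CaCO3 = 416 g × 0.792 = 329.5 g.
n(CaCO3) = 329.5 g / 100.09 g/mol = 3.292 mol.
From the equation the CaCO3:CaO mole ratio is 1:1, so n(CaO) = 3.292 × 1/1 = 3.292 mol.
Mass of CaO = 3.292 mol × 56.08 g/mol = 184.6 g.

185 g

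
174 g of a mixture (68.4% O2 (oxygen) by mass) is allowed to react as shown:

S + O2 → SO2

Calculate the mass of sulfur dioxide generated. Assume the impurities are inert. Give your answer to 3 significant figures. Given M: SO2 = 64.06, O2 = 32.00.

238 g

Mass of pure O2 = 174 g × 0.684 = 119.0 g.
n(O2) = 119.0 g / 32.00 g/mol = 3.719 mol.
From the equation the O2:SO2 mole ratio is 1:1, so n(SO2) = 3.719 × 1/1 = 3.719 mol.
Mass of SO2 = 3.719 mol × 64.06 g/mol = 238.3 g.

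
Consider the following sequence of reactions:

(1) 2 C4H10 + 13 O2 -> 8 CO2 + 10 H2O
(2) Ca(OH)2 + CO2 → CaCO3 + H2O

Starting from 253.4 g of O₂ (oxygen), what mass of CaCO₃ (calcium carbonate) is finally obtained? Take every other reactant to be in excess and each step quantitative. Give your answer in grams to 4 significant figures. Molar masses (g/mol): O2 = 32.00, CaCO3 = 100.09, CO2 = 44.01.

487.7 g

n(O2) = 253.40 / 32.00 = 7.9188 mol.
Step 1 gives a 13:8 ratio of O2 to CO2, so n(CO2) = 4.8731 mol.
In step 2 the CO2:CaCO3 ratio is 1:1, so n(CaCO3) = 4.8731 mol.
Mass of CaCO3 = 4.8731 × 100.09 = 487.75 g.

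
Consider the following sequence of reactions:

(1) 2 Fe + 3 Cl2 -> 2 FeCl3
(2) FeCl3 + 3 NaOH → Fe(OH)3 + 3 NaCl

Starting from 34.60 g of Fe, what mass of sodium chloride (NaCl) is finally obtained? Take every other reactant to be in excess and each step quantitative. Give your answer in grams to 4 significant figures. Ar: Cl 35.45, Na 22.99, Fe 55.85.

108.6 g

M(Fe) = 55.85 g/mol.
M(NaCl) = 22.99 + 35.45 = 58.44 g/mol.
n(Fe) = 34.600 / 55.85 = 0.61952 mol.
Step 1 gives a 2:2 ratio of Fe to FeCl3, so n(FeCl3) = 0.61952 mol.
In step 2 the FeCl3:NaCl ratio is 1:3, so n(NaCl) = 1.8585 mol.
Mass of NaCl = 1.8585 × 58.44 = 108.61 g.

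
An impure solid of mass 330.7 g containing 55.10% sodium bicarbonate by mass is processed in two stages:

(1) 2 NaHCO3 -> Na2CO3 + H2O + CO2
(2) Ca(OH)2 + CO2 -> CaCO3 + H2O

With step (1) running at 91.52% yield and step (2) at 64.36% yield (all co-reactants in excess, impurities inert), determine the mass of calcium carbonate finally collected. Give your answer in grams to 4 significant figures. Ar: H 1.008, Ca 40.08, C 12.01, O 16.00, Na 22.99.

63.94 g

Pure NaHCO3 = 330.7 × 0.5510 = 182.22 g.
M(NaHCO3) = 22.99 + 1.008 + 12.01 + 3(16.00) = 84.008 g/mol.
M(CaCO3) = 40.08 + 12.01 + 3(16.00) = 100.09 g/mol.
n(NaHCO3) = 182.22 / 84.008 = 2.1690 mol.
Step 1 (NaHCO3:CO2 = 2:1): theoretical n(CO2) = 1.0845 mol; at 91.52% yield, n(CO2) = 0.99255 mol.
Step 2 (CO2:CaCO3 = 1:1): theoretical n(CaCO3) = 0.99255 mol, so theoretical mass = 0.99255 × 100.09 = 99.344 g.
At 64.36% yield, actual mass of CaCO3 = 99.344 × 0.6436 = 63.938 g.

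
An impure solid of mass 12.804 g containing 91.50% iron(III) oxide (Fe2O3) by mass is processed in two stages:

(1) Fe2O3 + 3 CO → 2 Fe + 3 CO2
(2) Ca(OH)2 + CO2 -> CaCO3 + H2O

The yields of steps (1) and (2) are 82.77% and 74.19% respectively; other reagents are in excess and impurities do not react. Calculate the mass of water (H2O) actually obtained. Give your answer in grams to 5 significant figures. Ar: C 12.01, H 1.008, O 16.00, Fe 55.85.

2.4348 g

Pure Fe2O3 = 12.804 × 0.9150 = 11.7157 g.
M(Fe2O3) = 2(55.85) + 3(16.00) = 159.70 g/mol.
M(H2O) = 2(1.008) + 16.00 = 18.016 g/mol.
n(Fe2O3) = 11.7157 / 159.70 = 0.0733604 mol.
Step 1 (Fe2O3:CO2 = 1:3): theoretical n(CO2) = 0.220081 mol; at 82.77% yield, n(CO2) = 0.182161 mol.
Step 2 (CO2:H2O = 1:1): theoretical n(H2O) = 0.182161 mol, so theoretical mass = 0.182161 × 18.016 = 3.28182 g.
At 74.19% yield, actual mass of H2O = 3.28182 × 0.7419 = 2.43478 g.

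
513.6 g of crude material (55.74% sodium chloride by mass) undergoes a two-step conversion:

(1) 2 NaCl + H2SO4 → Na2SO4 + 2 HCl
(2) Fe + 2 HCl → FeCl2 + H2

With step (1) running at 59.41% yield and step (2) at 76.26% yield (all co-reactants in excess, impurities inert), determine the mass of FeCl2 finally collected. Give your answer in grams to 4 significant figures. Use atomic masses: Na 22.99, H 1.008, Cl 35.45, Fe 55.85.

Pure NaCl = 513.6 × 0.5574 = 286.28 g.
M(NaCl) = 22.99 + 35.45 = 58.44 g/mol.
M(FeCl2) = 55.85 + 2(35.45) = 126.75 g/mol.
n(NaCl) = 286.28 / 58.44 = 4.8987 mol.
Step 1 (NaCl:HCl = 2:2): theoretical n(HCl) = 4.8987 mol; at 59.41% yield, n(HCl) = 2.9103 mol.
Step 2 (HCl:FeCl2 = 2:1): theoretical n(FeCl2) = 1.4552 mol, so theoretical mass = 1.4552 × 126.75 = 184.44 g.
At 76.26% yield, actual mass of FeCl2 = 184.44 × 0.7626 = 140.66 g.

140.7 g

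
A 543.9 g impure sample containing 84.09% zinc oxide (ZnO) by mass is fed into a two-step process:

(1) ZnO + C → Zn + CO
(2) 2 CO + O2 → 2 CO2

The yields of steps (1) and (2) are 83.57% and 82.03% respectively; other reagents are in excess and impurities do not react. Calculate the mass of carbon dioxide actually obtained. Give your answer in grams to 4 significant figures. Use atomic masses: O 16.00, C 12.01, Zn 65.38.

169.6 g

Pure ZnO = 543.9 × 0.8409 = 457.37 g.
M(ZnO) = 65.38 + 16.00 = 81.38 g/mol.
M(CO2) = 12.01 + 2(16.00) = 44.01 g/mol.
n(ZnO) = 457.37 / 81.38 = 5.6201 mol.
Step 1 (ZnO:CO = 1:1): theoretical n(CO) = 5.6201 mol; at 83.57% yield, n(CO) = 4.6967 mol.
Step 2 (CO:CO2 = 2:2): theoretical n(CO2) = 4.6967 mol, so theoretical mass = 4.6967 × 44.01 = 206.70 g.
At 82.03% yield, actual mass of CO2 = 206.70 × 0.8203 = 169.56 g.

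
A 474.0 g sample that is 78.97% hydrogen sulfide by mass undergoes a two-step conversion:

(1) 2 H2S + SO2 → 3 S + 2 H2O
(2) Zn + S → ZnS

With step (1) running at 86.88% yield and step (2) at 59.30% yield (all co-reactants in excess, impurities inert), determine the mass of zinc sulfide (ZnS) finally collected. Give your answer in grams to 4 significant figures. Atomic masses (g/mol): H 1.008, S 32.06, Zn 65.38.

827.2 g

Pure H2S = 474.0 × 0.7897 = 374.32 g.
M(H2S) = 2(1.008) + 32.06 = 34.076 g/mol.
M(ZnS) = 65.38 + 32.06 = 97.44 g/mol.
n(H2S) = 374.32 / 34.076 = 10.985 mol.
Step 1 (H2S:S = 2:3): theoretical n(S) = 16.477 mol; at 86.88% yield, n(S) = 14.315 mol.
Step 2 (S:ZnS = 1:1): theoretical n(ZnS) = 14.315 mol, so theoretical mass = 14.315 × 97.44 = 1394.9 g.
At 59.30% yield, actual mass of ZnS = 1394.9 × 0.5930 = 827.17 g.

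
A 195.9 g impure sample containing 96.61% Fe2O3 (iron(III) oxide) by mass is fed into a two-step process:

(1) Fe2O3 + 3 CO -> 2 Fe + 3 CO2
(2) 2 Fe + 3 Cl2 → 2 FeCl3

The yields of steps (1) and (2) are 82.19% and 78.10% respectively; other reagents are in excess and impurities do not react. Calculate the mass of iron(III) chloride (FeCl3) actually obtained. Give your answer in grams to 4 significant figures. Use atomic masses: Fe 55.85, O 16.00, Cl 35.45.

Pure Fe2O3 = 195.9 × 0.9661 = 189.26 g.
M(Fe2O3) = 2(55.85) + 3(16.00) = 159.70 g/mol.
M(FeCl3) = 55.85 + 3(35.45) = 162.20 g/mol.
n(Fe2O3) = 189.26 / 159.70 = 1.1851 mol.
Step 1 (Fe2O3:Fe = 1:2): theoretical n(Fe) = 2.3702 mol; at 82.19% yield, n(Fe) = 1.9481 mol.
Step 2 (Fe:FeCl3 = 2:2): theoretical n(FeCl3) = 1.9481 mol, so theoretical mass = 1.9481 × 162.20 = 315.97 g.
At 78.10% yield, actual mass of FeCl3 = 315.97 × 0.7810 = 246.78 g.

246.8 g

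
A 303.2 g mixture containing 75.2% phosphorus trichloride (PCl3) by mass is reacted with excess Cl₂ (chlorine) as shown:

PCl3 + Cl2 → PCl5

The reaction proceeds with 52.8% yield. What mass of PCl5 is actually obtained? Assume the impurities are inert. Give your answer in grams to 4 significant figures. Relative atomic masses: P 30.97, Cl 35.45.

Pure PCl3 available = 303.2 g × 0.752 = 228.01 g.
M(PCl3) = 30.97 + 3(35.45) = 137.32 g/mol.
M(PCl5) = 30.97 + 5(35.45) = 208.22 g/mol.
n(PCl3) = 228.01 g / 137.32 g/mol = 1.6604 mol.
From the equation the PCl3:PCl5 mole ratio is 1:1, so n(PCl5) = 1.6604 × 1/1 = 1.6604 mol.
Mass of PCl5 = 1.6604 mol × 208.22 g/mol = 345.73 g.
Actual mass collected = 345.73 g × 0.528 = 182.54 g.

182.5 g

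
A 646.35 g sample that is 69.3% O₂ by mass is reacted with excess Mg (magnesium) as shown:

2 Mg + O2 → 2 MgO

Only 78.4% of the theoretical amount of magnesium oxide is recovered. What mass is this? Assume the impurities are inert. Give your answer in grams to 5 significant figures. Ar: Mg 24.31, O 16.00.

884.73 g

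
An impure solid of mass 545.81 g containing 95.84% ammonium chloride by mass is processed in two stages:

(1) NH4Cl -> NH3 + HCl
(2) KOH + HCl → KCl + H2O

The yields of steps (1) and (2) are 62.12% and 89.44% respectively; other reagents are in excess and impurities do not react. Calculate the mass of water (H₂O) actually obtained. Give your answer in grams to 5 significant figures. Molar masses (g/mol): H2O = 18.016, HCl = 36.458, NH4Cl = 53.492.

Pure NH4Cl = 545.81 × 0.9584 = 523.104 g.
n(NH4Cl) = 523.104 / 53.492 = 9.77911 mol.
Step 1 (NH4Cl:HCl = 1:1): theoretical n(HCl) = 9.77911 mol; at 62.12% yield, n(HCl) = 6.07478 mol.
Step 2 (HCl:H2O = 1:1): theoretical n(H2O) = 6.07478 mol, so theoretical mass = 6.07478 × 18.016 = 109.443 g.
At 89.44% yield, actual mass of H2O = 109.443 × 0.8944 = 97.8861 g.

97.886 g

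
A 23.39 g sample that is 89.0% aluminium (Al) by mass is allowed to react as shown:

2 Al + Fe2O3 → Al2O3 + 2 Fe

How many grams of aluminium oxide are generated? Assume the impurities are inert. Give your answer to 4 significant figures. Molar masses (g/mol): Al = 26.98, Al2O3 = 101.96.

39.33 g

Mass of pure Al = 23.39 g × 0.890 = 20.817 g.
n(Al) = 20.817 g / 26.98 g/mol = 0.77158 mol.
From the equation the Al:Al2O3 mole ratio is 2:1, so n(Al2O3) = 0.77158 × 1/2 = 0.38579 mol.
Mass of Al2O3 = 0.38579 mol × 101.96 g/mol = 39.335 g.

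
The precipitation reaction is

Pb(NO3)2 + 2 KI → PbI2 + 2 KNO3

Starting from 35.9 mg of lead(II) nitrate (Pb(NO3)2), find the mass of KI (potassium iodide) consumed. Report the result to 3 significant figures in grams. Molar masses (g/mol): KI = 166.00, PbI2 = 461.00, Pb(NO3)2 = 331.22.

Convert: 35.9 mg = 0.03590 g.
n(Pb(NO3)2) = 0.03590 g / 331.22 g/mol = 0.0001084 mol.
From the equation the Pb(NO3)2:KI mole ratio is 1:2, so n(KI) = 0.0001084 × 2/1 = 0.0002168 mol.
Mass of KI = 0.0002168 mol × 166.00 g/mol = 0.03598 g.

0.0360 g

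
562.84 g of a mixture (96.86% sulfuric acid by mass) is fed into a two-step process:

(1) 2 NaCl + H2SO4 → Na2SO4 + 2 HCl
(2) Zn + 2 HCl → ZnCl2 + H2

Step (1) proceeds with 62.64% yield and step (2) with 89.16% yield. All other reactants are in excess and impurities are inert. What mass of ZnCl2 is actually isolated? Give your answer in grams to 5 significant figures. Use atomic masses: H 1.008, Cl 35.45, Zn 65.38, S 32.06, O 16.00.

423.08 g

Pure H2SO4 = 562.84 × 0.9686 = 545.167 g.
M(H2SO4) = 2(1.008) + 32.06 + 4(16.00) = 98.076 g/mol.
M(ZnCl2) = 65.38 + 2(35.45) = 136.28 g/mol.
n(H2SO4) = 545.167 / 98.076 = 5.55862 mol.
Step 1 (H2SO4:HCl = 1:2): theoretical n(HCl) = 11.1172 mol; at 62.64% yield, n(HCl) = 6.96383 mol.
Step 2 (HCl:ZnCl2 = 2:1): theoretical n(ZnCl2) = 3.48192 mol, so theoretical mass = 3.48192 × 136.28 = 474.516 g.
At 89.16% yield, actual mass of ZnCl2 = 474.516 × 0.8916 = 423.078 g.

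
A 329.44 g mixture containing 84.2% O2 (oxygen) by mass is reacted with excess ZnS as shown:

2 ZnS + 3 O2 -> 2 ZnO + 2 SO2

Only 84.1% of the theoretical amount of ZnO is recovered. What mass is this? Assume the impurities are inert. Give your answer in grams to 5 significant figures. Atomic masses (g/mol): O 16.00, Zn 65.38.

Pure O2 available = 329.44 g × 0.842 = 277.388 g.
M(O2) = 2(16.00) = 32.00 g/mol.
M(ZnO) = 65.38 + 16.00 = 81.38 g/mol.
n(O2) = 277.388 g / 32.00 g/mol = 8.66839 mol.
From the equation the O2:ZnO mole ratio is 3:2, so n(ZnO) = 8.66839 × 2/3 = 5.77893 mol.
Mass of ZnO = 5.77893 mol × 81.38 g/mol = 470.289 g.
Actual mass collected = 470.289 g × 0.841 = 395.513 g.

395.51 g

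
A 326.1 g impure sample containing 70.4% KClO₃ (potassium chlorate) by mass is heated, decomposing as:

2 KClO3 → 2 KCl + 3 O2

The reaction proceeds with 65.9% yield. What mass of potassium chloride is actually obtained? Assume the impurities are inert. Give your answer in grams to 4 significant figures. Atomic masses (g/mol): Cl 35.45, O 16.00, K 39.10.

Pure KClO3 available = 326.1 g × 0.704 = 229.57 g.
M(KClO3) = 39.10 + 35.45 + 3(16.00) = 122.55 g/mol.
M(KCl) = 39.10 + 35.45 = 74.55 g/mol.
n(KClO3) = 229.57 g / 122.55 g/mol = 1.8733 mol.
From the equation the KClO3:KCl mole ratio is 2:2, so n(KCl) = 1.8733 × 2/2 = 1.8733 mol.
Mass of KCl = 1.8733 mol × 74.55 g/mol = 139.66 g.
Actual mass collected = 139.66 g × 0.659 = 92.033 g.

92.03 g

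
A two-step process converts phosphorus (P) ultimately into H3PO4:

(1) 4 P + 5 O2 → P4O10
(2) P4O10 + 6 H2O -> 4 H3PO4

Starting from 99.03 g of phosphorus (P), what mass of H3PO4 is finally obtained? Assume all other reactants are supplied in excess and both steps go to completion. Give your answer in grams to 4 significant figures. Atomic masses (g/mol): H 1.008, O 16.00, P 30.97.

313.3 g

M(P) = 30.97 g/mol.
M(H3PO4) = 3(1.008) + 30.97 + 4(16.00) = 97.994 g/mol.
n(P) = 99.030 / 30.97 = 3.1976 mol.
Step 1 gives a 4:1 ratio of P to P4O10, so n(P4O10) = 0.79940 mol.
In step 2 the P4O10:H3PO4 ratio is 1:4, so n(H3PO4) = 3.1976 mol.
Mass of H3PO4 = 3.1976 × 97.994 = 313.35 g.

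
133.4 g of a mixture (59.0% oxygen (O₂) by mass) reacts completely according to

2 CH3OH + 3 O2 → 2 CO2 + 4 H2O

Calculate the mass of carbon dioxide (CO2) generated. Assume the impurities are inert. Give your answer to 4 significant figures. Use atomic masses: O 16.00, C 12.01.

72.16 g

Mass of pure O2 = 133.4 g × 0.590 = 78.706 g.
M(O2) = 2(16.00) = 32.00 g/mol.
M(CO2) = 12.01 + 2(16.00) = 44.01 g/mol.
n(O2) = 78.706 g / 32.00 g/mol = 2.4596 mol.
From the equation the O2:CO2 mole ratio is 3:2, so n(CO2) = 2.4596 × 2/3 = 1.6397 mol.
Mass of CO2 = 1.6397 mol × 44.01 g/mol = 72.164 g.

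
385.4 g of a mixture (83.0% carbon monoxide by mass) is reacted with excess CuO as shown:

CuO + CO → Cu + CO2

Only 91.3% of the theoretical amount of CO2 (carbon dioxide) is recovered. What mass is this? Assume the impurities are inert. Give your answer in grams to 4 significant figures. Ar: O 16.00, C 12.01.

Pure CO available = 385.4 g × 0.830 = 319.88 g.
M(CO) = 12.01 + 16.00 = 28.01 g/mol.
M(CO2) = 12.01 + 2(16.00) = 44.01 g/mol.
n(CO) = 319.88 g / 28.01 g/mol = 11.420 mol.
From the equation the CO:CO2 mole ratio is 1:1, so n(CO2) = 11.420 × 1/1 = 11.420 mol.
Mass of CO2 = 11.420 mol × 44.01 g/mol = 502.61 g.
Actual mass collected = 502.61 g × 0.913 = 458.88 g.

458.9 g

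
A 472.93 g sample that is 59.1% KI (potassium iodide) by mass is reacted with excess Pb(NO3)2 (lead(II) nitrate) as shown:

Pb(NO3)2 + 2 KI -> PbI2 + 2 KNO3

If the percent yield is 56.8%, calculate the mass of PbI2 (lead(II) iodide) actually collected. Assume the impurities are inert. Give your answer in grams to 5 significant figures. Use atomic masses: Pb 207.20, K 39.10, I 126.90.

Pure KI available = 472.93 g × 0.591 = 279.502 g.
M(KI) = 39.10 + 126.90 = 166.00 g/mol.
M(PbI2) = 207.20 + 2(126.90) = 461.00 g/mol.
n(KI) = 279.502 g / 166.00 g/mol = 1.68374 mol.
From the equation the KI:PbI2 mole ratio is 2:1, so n(PbI2) = 1.68374 × 1/2 = 0.841872 mol.
Mass of PbI2 = 0.841872 mol × 461.00 g/mol = 388.103 g.
Actual mass collected = 388.103 g × 0.568 = 220.443 g.

220.44 g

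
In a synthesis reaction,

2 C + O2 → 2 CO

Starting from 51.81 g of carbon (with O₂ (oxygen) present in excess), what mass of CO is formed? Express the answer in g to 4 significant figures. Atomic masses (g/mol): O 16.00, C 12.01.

M(C) = 12.01 g/mol.
M(CO) = 12.01 + 16.00 = 28.01 g/mol.
n(C) = 51.810 g / 12.01 g/mol = 4.3139 mol.
From the equation the C:CO mole ratio is 2:2, so n(CO) = 4.3139 × 2/2 = 4.3139 mol.
Mass of CO = 4.3139 mol × 28.01 g/mol = 120.83 g.

120.8 g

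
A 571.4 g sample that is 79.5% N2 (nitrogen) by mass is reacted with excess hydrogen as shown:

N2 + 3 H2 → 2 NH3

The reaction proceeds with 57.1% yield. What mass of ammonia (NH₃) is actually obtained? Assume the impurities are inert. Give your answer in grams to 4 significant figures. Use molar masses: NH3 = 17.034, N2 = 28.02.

315.4 g

Pure N2 available = 571.4 g × 0.795 = 454.26 g.
n(N2) = 454.26 g / 28.02 g/mol = 16.212 mol.
From the equation the N2:NH3 mole ratio is 1:2, so n(NH3) = 16.212 × 2/1 = 32.424 mol.
Mass of NH3 = 32.424 mol × 17.034 g/mol = 552.31 g.
Actual mass collected = 552.31 g × 0.571 = 315.37 g.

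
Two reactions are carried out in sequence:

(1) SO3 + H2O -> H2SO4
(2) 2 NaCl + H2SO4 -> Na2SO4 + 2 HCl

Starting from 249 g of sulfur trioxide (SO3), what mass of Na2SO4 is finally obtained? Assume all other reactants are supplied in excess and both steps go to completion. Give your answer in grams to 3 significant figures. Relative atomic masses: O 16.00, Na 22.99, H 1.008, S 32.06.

442 g

M(SO3) = 32.06 + 3(16.00) = 80.06 g/mol.
M(Na2SO4) = 2(22.99) + 32.06 + 4(16.00) = 142.04 g/mol.
n(SO3) = 249.0 / 80.06 = 3.110 mol.
Step 1 gives a 1:1 ratio of SO3 to H2SO4, so n(H2SO4) = 3.110 mol.
In step 2 the H2SO4:Na2SO4 ratio is 1:1, so n(Na2SO4) = 3.110 mol.
Mass of Na2SO4 = 3.110 × 142.04 = 441.8 g.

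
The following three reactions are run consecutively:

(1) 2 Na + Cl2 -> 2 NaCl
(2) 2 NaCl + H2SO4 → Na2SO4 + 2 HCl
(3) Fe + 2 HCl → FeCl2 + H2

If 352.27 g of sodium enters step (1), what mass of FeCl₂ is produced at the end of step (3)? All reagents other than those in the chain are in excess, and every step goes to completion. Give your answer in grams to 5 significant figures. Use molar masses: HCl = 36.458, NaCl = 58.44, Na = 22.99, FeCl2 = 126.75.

971.08 g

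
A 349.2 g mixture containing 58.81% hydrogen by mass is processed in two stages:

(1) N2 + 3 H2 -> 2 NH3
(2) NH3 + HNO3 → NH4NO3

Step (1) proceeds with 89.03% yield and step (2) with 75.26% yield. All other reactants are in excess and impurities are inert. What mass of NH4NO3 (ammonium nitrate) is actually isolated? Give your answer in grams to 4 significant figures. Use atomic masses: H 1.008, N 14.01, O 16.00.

3643 g

Pure H2 = 349.2 × 0.5881 = 205.36 g.
M(H2) = 2(1.008) = 2.016 g/mol.
M(NH4NO3) = 2(14.01) + 4(1.008) + 3(16.00) = 80.052 g/mol.
n(H2) = 205.36 / 2.016 = 101.87 mol.
Step 1 (H2:NH3 = 3:2): theoretical n(NH3) = 67.912 mol; at 89.03% yield, n(NH3) = 60.462 mol.
Step 2 (NH3:NH4NO3 = 1:1): theoretical n(NH4NO3) = 60.462 mol, so theoretical mass = 60.462 × 80.052 = 4840.1 g.
At 75.26% yield, actual mass of NH4NO3 = 4840.1 × 0.7526 = 3642.6 g.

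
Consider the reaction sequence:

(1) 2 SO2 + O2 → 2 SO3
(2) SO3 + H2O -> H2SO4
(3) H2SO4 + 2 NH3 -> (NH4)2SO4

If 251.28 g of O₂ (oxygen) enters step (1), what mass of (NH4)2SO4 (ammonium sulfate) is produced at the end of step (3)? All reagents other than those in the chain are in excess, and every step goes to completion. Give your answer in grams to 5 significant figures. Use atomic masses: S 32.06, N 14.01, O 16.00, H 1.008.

2075.3 g

M(O2) = 2(16.00) = 32.00 g/mol.
M((NH4)2SO4) = 2(14.01) + 8(1.008) + 32.06 + 4(16.00) = 132.144 g/mol.
n(O2) = 251.28 / 32.00 = 7.85250 mol.
Reaction (1): O2→SO3 ratio 1:2 ⇒ n(SO3) = 15.7050 mol.
Reaction (2): SO3→H2SO4 ratio 1:1 ⇒ n(H2SO4) = 15.7050 mol.
Reaction (3): H2SO4→(NH4)2SO4 ratio 1:1 ⇒ n((NH4)2SO4) = 15.7050 mol.
Mass of (NH4)2SO4 = 15.7050 × 132.144 = 2075.32 g.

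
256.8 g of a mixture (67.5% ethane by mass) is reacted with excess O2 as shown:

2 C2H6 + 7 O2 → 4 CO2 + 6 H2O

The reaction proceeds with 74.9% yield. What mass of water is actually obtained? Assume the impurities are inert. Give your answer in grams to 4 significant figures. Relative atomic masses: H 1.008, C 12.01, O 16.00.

Pure C2H6 available = 256.8 g × 0.675 = 173.34 g.
M(C2H6) = 2(12.01) + 6(1.008) = 30.068 g/mol.
M(H2O) = 2(1.008) + 16.00 = 18.016 g/mol.
n(C2H6) = 173.34 g / 30.068 g/mol = 5.7649 mol.
From the equation the C2H6:H2O mole ratio is 2:6, so n(H2O) = 5.7649 × 6/2 = 17.295 mol.
Mass of H2O = 17.295 mol × 18.016 g/mol = 311.58 g.
Actual mass collected = 311.58 g × 0.749 = 233.38 g.

233.4 g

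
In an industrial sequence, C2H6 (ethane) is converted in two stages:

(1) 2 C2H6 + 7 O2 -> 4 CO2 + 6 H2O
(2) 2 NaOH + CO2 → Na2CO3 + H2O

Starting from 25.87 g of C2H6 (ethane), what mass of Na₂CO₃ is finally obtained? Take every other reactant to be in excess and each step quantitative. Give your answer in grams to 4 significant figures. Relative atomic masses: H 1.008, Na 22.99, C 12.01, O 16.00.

M(C2H6) = 2(12.01) + 6(1.008) = 30.068 g/mol.
M(Na2CO3) = 2(22.99) + 12.01 + 3(16.00) = 105.99 g/mol.
n(C2H6) = 25.870 / 30.068 = 0.86038 mol.
Step 1 gives a 2:4 ratio of C2H6 to CO2, so n(CO2) = 1.7208 mol.
In step 2 the CO2:Na2CO3 ratio is 1:1, so n(Na2CO3) = 1.7208 mol.
Mass of Na2CO3 = 1.7208 × 105.99 = 182.38 g.

182.4 g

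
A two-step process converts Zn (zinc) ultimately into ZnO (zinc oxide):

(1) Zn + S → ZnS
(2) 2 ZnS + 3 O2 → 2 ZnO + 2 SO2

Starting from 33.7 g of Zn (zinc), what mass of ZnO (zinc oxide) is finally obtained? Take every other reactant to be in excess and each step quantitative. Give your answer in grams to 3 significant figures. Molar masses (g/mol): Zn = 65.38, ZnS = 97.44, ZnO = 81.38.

n(Zn) = 33.70 / 65.38 = 0.5154 mol.
Step 1 gives a 1:1 ratio of Zn to ZnS, so n(ZnS) = 0.5154 mol.
In step 2 the ZnS:ZnO ratio is 2:2, so n(ZnO) = 0.5154 mol.
Mass of ZnO = 0.5154 × 81.38 = 41.95 g.

41.9 g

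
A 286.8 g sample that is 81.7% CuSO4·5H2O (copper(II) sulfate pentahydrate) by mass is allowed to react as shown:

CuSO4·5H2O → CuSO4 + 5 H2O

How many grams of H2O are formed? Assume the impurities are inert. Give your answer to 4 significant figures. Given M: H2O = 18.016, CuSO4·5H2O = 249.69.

Mass of pure CuSO4·5H2O = 286.8 g × 0.817 = 234.32 g.
n(CuSO4·5H2O) = 234.32 g / 249.69 g/mol = 0.93843 mol.
From the equation the CuSO4·5H2O:H2O mole ratio is 1:5, so n(H2O) = 0.93843 × 5/1 = 4.6921 mol.
Mass of H2O = 4.6921 mol × 18.016 g/mol = 84.533 g.

84.53 g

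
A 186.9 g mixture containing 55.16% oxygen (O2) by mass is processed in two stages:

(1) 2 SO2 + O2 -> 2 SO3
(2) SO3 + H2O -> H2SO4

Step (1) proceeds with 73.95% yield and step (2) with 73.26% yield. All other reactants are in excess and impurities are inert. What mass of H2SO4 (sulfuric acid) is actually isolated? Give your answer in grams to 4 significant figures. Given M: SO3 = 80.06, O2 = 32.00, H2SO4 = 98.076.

Pure O2 = 186.9 × 0.5516 = 103.09 g.
n(O2) = 103.09 / 32.00 = 3.2217 mol.
Step 1 (O2:SO3 = 1:2): theoretical n(SO3) = 6.4434 mol; at 73.95% yield, n(SO3) = 4.7649 mol.
Step 2 (SO3:H2SO4 = 1:1): theoretical n(H2SO4) = 4.7649 mol, so theoretical mass = 4.7649 × 98.076 = 467.32 g.
At 73.26% yield, actual mass of H2SO4 = 467.32 × 0.7326 = 342.36 g.

342.4 g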